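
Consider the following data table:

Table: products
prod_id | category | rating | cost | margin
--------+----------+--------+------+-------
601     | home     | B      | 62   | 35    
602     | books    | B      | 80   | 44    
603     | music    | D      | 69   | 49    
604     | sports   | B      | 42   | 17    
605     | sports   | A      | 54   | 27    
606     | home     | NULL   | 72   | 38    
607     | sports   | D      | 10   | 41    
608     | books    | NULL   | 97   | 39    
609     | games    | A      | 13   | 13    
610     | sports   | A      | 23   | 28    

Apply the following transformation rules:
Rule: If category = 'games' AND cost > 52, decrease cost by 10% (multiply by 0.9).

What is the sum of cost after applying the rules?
522

Step 1: Find records where category = 'games' AND cost > 52
Step 2: 0 records match, summing to 0
Step 3: After multiplier: 0 × 0.9 = 0.0
Step 4: Unaffected records sum: 522
Step 5: Final sum = 0.0 + 522 = 522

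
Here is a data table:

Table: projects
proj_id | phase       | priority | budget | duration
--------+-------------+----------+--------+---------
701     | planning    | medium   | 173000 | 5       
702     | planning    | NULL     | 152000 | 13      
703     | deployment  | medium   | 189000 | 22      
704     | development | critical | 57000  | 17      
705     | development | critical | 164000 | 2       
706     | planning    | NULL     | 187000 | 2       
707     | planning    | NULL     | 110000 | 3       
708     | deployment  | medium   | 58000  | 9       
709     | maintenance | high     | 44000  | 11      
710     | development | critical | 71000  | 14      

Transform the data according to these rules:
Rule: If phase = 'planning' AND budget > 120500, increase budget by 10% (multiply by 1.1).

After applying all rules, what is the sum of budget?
1256200.0

Step 1: Find records where phase = 'planning' AND budget > 120500
Step 2: 3 records match, summing to 512000
Step 3: After multiplier: 512000 × 1.1 = 563200.0
Step 4: Unaffected records sum: 693000
Step 5: Final sum = 563200.0 + 693000 = 1256200.0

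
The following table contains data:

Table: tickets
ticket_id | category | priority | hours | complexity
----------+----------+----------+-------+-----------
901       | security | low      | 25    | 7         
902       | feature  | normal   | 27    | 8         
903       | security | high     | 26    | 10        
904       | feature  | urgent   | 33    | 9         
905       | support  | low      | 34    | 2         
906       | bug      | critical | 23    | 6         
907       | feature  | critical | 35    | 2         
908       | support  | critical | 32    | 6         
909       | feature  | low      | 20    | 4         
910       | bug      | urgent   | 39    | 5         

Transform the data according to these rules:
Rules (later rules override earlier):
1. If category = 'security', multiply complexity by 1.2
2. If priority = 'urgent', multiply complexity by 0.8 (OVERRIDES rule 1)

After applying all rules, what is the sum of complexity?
59.6

Step 1: Rule 2 takes priority for records with priority = 'urgent'
  - 2 records: 14 × 0.8 = 11.2
Step 2: Rule 1 applies to remaining records with category = 'security'
  - 2 records: 17 × 1.2 = 20.4
Step 3: Other records unchanged: 28
Step 4: Final sum = 11.2 + 20.4 + 28 = 59.6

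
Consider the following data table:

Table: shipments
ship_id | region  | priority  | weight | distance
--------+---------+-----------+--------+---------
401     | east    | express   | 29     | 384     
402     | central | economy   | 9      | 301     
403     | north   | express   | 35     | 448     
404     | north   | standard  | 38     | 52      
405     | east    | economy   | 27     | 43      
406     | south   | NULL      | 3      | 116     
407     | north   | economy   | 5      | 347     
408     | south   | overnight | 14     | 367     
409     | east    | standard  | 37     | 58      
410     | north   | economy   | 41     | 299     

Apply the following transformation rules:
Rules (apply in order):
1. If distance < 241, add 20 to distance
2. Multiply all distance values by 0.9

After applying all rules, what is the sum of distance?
2245.5

Step 1: Apply Rule 1 - Add 20 to records with distance < 241
  - 4 records affected: 269 + (4 × 20) = 349
  - Unaffected records: 2146
  - Sum after Rule 1: 2495
Step 2: Apply Rule 2 - Multiply all by 0.9
  - 2495 × 0.9 = 2245.5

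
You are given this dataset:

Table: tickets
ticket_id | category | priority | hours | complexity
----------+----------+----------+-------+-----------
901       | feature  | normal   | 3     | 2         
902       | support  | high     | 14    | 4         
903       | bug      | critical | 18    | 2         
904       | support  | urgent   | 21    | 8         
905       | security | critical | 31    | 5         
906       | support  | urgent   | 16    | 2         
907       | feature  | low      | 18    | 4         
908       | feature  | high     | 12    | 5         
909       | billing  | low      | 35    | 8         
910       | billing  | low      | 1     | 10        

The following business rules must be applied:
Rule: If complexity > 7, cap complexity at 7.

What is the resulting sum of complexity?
45

Step 1: 3 records have complexity > 7
Step 2: These records originally summed to 26
Step 3: After capping: 3 × 7 = 21
Step 4: Unaffected records sum: 24
Step 5: Final sum = 21 + 24 = 45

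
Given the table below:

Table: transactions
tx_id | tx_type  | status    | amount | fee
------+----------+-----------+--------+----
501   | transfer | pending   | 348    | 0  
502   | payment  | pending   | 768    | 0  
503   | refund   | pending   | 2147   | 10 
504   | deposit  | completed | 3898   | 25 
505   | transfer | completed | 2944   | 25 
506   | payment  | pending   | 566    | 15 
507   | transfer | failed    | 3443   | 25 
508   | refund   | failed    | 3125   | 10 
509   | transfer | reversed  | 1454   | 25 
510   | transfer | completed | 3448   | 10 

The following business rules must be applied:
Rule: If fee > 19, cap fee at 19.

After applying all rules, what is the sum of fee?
121

Step 1: 4 records have fee > 19
Step 2: These records originally summed to 100
Step 3: After capping: 4 × 19 = 76
Step 4: Unaffected records sum: 45
Step 5: Final sum = 76 + 45 = 121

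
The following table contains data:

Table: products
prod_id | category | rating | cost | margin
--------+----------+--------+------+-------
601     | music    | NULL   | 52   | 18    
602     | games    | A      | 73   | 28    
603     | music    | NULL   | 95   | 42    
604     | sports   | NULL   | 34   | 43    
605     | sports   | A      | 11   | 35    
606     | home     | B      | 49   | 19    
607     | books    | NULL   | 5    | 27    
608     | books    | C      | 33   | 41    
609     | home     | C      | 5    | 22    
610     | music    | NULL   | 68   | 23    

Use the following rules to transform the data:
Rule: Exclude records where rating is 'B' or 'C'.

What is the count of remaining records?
7

Step 1: Count records to exclude
  - 1 (B) + 2 (C) = 3 records
Step 2: Total records: 10
Step 3: Remaining = 10 - 3 = 7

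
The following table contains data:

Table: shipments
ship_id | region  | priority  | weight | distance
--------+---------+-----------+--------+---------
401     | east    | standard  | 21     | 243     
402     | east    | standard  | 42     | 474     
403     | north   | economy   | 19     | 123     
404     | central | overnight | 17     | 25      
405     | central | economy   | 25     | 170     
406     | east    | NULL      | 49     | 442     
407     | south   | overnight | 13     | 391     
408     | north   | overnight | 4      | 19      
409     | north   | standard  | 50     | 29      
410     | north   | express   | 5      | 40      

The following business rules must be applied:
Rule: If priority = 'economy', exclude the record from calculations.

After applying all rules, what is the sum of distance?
1663

Step 1: Identify records where priority = 'economy'
Step 2: The excluded records sum to 293
Step 3: Original total distance = 1956
Step 4: Remaining total = 1956 - 293 = 1663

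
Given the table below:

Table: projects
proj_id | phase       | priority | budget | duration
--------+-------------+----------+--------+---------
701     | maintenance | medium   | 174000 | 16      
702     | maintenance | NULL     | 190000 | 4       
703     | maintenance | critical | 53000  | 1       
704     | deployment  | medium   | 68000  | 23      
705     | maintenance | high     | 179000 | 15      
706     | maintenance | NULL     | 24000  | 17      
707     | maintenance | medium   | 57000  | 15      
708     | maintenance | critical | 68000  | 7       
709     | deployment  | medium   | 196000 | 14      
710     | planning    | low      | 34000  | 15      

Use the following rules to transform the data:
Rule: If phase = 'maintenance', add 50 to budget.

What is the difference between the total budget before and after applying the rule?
350

Step 1: Original sum of budget = 1043000
Step 2: 7 records have phase = 'maintenance'
Step 3: Each affected record changes by 50
Step 4: Total change = 7 × 50 = 350
Step 5: New sum = 1043000 + 350 = 1043350
Step 6: Difference = |1043350 - 1043000| = 350
        (Sum increased by 350)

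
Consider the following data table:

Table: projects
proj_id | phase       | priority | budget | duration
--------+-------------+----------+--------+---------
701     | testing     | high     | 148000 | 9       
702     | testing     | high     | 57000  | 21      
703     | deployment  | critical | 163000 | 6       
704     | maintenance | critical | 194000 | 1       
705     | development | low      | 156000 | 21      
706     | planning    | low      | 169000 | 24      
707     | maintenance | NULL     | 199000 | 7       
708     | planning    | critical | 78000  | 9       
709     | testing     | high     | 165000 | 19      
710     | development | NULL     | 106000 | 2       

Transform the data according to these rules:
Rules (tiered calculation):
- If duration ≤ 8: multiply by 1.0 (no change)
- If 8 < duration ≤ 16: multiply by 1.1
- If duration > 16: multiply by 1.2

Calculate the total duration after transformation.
137.8

Step 1: Tier 1 (duration ≤ 8): 4 records, sum = 16 × 1.0 = 16.0
Step 2: Tier 2 (8 < duration ≤ 16): 2 records, sum = 18 × 1.1 = 19.8
Step 3: Tier 3 (duration > 16): 4 records, sum = 85 × 1.2 = 102.0
Step 4: Final sum = 16.0 + 19.8 + 102.0 = 137.8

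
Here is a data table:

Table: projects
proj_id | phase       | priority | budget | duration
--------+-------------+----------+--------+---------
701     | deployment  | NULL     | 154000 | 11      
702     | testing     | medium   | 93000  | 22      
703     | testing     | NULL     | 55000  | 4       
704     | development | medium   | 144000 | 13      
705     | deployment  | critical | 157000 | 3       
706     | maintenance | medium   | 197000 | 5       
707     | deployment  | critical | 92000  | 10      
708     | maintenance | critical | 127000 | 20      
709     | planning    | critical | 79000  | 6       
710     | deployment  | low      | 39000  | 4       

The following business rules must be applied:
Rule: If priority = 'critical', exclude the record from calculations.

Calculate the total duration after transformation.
59

Step 1: Identify records where priority = 'critical'
Step 2: The excluded records sum to 39
Step 3: Original total duration = 98
Step 4: Remaining total = 98 - 39 = 59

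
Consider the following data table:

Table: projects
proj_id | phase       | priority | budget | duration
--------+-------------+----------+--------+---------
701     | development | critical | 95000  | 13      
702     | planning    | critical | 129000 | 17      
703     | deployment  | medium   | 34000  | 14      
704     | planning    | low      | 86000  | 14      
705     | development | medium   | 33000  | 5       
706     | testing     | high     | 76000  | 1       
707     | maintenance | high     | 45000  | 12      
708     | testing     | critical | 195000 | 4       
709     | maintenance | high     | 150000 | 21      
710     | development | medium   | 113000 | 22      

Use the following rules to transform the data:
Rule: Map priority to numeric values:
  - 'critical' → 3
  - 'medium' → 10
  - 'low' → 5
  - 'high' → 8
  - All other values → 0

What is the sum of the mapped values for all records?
68

Step 1: Apply mapping to each record
Step 2: Count by status:
  'critical': 3 records × 3 = 9
  'medium': 3 records × 10 = 30
  'low': 1 records × 5 = 5
  'high': 3 records × 8 = 24
Step 3: Sum all mapped values = 68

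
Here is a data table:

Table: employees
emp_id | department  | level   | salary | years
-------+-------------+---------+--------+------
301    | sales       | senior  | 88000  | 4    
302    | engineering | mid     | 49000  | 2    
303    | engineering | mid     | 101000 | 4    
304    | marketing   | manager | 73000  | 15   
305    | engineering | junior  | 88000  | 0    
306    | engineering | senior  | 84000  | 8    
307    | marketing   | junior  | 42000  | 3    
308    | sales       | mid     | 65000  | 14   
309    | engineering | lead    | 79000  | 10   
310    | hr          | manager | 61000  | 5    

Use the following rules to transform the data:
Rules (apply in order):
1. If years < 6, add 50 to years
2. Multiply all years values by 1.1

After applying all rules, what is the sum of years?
401.5

Step 1: Apply Rule 1 - Add 50 to records with years < 6
  - 6 records affected: 18 + (6 × 50) = 318
  - Unaffected records: 47
  - Sum after Rule 1: 365
Step 2: Apply Rule 2 - Multiply all by 1.1
  - 365 × 1.1 = 401.5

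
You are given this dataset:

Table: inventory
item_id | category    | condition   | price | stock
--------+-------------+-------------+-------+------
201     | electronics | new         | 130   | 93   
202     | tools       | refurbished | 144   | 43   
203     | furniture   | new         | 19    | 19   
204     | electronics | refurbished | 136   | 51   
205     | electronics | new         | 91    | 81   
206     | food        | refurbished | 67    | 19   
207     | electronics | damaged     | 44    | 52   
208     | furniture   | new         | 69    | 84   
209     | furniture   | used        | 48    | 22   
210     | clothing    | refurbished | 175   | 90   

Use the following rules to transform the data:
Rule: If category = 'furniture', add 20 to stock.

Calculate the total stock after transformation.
614

Step 1: Count records where category = 'furniture': 3
Step 2: Total bonus added: 3 × 20 = 60
Step 3: Original sum of stock: 554
Step 4: Final sum = 554 + 60 = 614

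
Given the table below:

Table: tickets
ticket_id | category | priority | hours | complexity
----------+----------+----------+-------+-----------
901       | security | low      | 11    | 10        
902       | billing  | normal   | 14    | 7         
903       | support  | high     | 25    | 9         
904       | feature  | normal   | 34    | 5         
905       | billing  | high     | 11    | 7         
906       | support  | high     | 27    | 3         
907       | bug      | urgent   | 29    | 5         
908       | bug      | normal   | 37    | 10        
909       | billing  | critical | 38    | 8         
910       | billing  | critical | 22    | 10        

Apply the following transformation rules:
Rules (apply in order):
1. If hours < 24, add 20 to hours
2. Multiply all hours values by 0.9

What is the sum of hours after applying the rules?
295.2

Step 1: Apply Rule 1 - Add 20 to records with hours < 24
  - 4 records affected: 58 + (4 × 20) = 138
  - Unaffected records: 190
  - Sum after Rule 1: 328
Step 2: Apply Rule 2 - Multiply all by 0.9
  - 328 × 0.9 = 295.2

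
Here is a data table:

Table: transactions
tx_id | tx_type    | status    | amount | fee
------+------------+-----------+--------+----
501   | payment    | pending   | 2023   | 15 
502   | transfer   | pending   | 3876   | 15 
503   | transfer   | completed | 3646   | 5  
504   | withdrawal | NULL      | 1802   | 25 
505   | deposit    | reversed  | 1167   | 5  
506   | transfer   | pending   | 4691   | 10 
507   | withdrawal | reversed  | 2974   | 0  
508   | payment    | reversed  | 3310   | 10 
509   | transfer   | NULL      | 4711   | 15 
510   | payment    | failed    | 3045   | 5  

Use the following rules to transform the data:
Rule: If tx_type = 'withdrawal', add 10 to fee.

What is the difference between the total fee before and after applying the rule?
20

Step 1: Original sum of fee = 105
Step 2: 2 records have tx_type = 'withdrawal'
Step 3: Each affected record changes by 10
Step 4: Total change = 2 × 10 = 20
Step 5: New sum = 105 + 20 = 125
Step 6: Difference = |125 - 105| = 20
        (Sum increased by 20)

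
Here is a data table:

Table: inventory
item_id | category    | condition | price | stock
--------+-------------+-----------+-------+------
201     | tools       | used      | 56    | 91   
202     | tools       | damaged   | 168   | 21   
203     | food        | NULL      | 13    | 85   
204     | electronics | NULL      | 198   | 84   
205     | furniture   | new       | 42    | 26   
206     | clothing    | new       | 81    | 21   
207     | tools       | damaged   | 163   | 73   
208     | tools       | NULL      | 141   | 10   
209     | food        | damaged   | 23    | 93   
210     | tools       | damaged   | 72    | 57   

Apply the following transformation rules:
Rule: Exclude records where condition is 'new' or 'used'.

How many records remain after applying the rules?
7

Step 1: Count records to exclude
  - 2 (new) + 1 (used) = 3 records
Step 2: Total records: 10
Step 3: Remaining = 10 - 3 = 7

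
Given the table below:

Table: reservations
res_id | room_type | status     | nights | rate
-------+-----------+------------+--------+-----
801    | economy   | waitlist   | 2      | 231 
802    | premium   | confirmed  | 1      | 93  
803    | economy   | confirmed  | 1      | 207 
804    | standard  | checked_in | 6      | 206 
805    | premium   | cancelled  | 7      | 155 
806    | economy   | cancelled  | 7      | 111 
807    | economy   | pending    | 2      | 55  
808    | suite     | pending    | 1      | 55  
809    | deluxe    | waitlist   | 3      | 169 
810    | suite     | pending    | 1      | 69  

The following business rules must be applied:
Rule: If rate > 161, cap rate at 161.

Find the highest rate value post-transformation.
161

Step 1: Original maximum rate = 231
Step 2: Apply cap at 161
Step 3: 4 records had rate > 161 and were capped
Step 4: Maximum after transformation = 161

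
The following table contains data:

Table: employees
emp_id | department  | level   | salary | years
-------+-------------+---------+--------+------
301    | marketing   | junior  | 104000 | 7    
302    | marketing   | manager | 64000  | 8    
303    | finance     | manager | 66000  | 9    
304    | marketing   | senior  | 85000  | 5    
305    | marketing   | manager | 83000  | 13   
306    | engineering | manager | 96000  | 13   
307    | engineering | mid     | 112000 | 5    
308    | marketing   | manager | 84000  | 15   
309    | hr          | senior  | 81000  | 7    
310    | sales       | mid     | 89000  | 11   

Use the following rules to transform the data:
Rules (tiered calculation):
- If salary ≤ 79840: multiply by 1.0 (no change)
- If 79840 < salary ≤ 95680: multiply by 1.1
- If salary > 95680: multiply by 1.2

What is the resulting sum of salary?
968600.0

Step 1: Tier 1 (salary ≤ 79840): 2 records, sum = 130000 × 1.0 = 130000.0
Step 2: Tier 2 (79840 < salary ≤ 95680): 5 records, sum = 422000 × 1.1 = 464200.0
Step 3: Tier 3 (salary > 95680): 3 records, sum = 312000 × 1.2 = 374400.0
Step 4: Final sum = 130000.0 + 464200.0 + 374400.0 = 968600.0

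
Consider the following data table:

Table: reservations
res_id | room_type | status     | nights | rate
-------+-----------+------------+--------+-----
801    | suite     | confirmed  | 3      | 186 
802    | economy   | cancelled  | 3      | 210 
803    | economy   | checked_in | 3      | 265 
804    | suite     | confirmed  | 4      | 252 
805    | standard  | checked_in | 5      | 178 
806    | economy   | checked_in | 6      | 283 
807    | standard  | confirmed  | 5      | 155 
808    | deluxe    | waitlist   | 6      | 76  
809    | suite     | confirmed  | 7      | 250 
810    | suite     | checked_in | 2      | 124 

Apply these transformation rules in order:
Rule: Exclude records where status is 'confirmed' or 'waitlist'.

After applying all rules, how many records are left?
5

Step 1: Count records to exclude
  - 4 (confirmed) + 1 (waitlist) = 5 records
Step 2: Total records: 10
Step 3: Remaining = 10 - 5 = 5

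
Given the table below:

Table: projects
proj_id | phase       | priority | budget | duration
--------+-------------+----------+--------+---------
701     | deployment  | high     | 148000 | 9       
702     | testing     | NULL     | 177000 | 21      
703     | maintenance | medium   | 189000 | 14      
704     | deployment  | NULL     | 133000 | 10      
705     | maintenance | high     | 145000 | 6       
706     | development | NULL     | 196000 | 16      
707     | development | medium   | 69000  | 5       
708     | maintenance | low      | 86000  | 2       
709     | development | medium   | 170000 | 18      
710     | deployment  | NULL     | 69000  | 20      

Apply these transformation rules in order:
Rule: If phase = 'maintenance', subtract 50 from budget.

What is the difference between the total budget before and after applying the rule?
150

Step 1: Original sum of budget = 1382000
Step 2: 3 records have phase = 'maintenance'
Step 3: Each affected record changes by -50
Step 4: Total change = 3 × -50 = -150
Step 5: New sum = 1382000 + -150 = 1381850
Step 6: Difference = |1381850 - 1382000| = 150
        (Sum decreased by 150)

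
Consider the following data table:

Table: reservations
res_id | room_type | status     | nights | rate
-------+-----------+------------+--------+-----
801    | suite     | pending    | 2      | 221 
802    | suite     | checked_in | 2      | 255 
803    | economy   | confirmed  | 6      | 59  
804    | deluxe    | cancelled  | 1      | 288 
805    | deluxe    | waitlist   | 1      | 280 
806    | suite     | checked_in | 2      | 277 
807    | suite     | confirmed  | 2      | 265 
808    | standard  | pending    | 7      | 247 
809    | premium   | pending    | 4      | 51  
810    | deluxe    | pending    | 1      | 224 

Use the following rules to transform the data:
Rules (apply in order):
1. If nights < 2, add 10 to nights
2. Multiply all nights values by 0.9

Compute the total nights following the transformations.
52.2

Step 1: Apply Rule 1 - Add 10 to records with nights < 2
  - 3 records affected: 3 + (3 × 10) = 33
  - Unaffected records: 25
  - Sum after Rule 1: 58
Step 2: Apply Rule 2 - Multiply all by 0.9
  - 58 × 0.9 = 52.2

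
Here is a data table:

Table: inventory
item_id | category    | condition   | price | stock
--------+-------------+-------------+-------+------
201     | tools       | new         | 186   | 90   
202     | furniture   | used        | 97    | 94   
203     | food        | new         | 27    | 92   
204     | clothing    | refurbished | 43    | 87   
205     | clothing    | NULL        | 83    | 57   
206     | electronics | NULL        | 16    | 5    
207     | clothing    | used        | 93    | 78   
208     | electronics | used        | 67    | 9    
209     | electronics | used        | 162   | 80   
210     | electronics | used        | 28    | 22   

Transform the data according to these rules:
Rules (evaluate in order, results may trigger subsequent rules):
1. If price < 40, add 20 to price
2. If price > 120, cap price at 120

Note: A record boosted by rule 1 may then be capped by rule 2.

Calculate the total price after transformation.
754

Step 1: Apply rule 1 to records with price < 40
  - 3 records get bonus of 20
  - Of these, 0 records then exceed 120 and get capped
Step 2: Apply rule 2 to records with price > 120
  - 2 records (original) are capped
Step 3: Calculate final sum = 754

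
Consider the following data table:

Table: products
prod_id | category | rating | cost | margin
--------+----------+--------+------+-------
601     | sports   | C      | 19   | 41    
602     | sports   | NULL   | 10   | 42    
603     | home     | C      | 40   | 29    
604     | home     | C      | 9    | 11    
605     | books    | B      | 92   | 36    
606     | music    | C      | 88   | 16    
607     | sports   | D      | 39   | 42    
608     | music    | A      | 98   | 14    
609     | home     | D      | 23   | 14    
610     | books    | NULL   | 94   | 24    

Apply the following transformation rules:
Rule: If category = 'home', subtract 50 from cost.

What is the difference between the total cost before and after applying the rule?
150

Step 1: Original sum of cost = 512
Step 2: 3 records have category = 'home'
Step 3: Each affected record changes by -50
Step 4: Total change = 3 × -50 = -150
Step 5: New sum = 512 + -150 = 362
Step 6: Difference = |362 - 512| = 150
        (Sum decreased by 150)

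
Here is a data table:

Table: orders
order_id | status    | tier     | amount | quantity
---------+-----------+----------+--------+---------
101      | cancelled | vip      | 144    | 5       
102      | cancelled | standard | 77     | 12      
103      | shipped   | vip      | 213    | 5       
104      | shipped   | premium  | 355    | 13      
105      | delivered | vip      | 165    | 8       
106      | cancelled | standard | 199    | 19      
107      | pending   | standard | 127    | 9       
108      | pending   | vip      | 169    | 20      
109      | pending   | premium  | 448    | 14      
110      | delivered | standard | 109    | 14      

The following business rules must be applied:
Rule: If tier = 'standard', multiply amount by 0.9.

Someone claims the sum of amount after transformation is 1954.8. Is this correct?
Yes, the result is correct.

Step 1: Calculate the correct sum after transformation
Step 2: Apply multiplier 0.9 to records where tier = 'standard'
Step 3: Correct result = 1954.8
Step 4: Claimed result = 1954.8
Step 5: 1954.8 = 1954.8 ✓
Conclusion: The claimed result is correct.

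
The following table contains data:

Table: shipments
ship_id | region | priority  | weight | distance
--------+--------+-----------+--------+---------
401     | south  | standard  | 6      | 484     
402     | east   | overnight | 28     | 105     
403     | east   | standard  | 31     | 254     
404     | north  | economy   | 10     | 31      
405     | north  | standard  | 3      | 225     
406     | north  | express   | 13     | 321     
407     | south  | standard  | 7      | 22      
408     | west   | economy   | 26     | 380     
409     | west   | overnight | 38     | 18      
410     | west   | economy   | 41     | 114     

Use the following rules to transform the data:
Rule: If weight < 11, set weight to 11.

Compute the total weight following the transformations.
221

Step 1: 4 records have weight < 11
Step 2: These records originally summed to 26
Step 3: After setting to minimum: 4 × 11 = 44
Step 4: Unaffected records sum: 177
Step 5: Final sum = 44 + 177 = 221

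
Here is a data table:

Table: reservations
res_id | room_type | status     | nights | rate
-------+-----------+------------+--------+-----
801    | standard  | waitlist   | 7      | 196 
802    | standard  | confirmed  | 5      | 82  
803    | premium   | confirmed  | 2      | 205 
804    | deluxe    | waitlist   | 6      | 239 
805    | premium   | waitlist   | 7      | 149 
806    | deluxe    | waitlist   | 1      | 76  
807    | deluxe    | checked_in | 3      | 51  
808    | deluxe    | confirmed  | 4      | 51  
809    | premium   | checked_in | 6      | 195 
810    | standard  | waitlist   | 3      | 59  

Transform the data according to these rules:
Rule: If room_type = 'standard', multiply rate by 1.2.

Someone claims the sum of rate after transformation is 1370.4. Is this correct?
Yes, the result is correct.

Step 1: Calculate the correct sum after transformation
Step 2: Apply multiplier 1.2 to records where room_type = 'standard'
Step 3: Correct result = 1370.4
Step 4: Claimed result = 1370.4
Step 5: 1370.4 = 1370.4 ✓
Conclusion: The claimed result is correct.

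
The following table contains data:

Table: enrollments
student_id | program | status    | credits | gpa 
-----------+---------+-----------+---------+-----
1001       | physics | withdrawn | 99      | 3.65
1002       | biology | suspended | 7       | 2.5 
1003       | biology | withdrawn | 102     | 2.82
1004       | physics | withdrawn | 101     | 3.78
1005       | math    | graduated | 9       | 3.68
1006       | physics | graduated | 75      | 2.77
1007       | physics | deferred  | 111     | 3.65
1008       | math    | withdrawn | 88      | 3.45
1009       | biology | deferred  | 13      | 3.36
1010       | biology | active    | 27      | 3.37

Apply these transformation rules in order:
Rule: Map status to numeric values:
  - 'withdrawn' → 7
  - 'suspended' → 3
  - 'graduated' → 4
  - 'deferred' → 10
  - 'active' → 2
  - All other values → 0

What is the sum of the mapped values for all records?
61

Step 1: Apply mapping to each record
Step 2: Count by status:
  'withdrawn': 4 records × 7 = 28
  'suspended': 1 records × 3 = 3
  'graduated': 2 records × 4 = 8
  'deferred': 2 records × 10 = 20
  'active': 1 records × 2 = 2
Step 3: Sum all mapped values = 61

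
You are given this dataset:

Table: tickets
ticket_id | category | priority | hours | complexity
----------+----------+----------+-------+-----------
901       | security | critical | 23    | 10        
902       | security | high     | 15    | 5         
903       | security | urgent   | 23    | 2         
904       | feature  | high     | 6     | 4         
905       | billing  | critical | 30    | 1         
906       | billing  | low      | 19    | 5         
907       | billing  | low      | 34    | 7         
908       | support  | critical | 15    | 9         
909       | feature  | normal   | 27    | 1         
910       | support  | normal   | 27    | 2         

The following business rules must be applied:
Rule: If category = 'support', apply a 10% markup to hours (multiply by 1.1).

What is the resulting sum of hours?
223.2

Step 1: Records with category = 'support' have total hours = 42
Step 2: Apply multiplier: 42 × 1.1 = 46.2
Step 3: Other records total: 177
Step 4: Final sum = 46.2 + 177 = 223.2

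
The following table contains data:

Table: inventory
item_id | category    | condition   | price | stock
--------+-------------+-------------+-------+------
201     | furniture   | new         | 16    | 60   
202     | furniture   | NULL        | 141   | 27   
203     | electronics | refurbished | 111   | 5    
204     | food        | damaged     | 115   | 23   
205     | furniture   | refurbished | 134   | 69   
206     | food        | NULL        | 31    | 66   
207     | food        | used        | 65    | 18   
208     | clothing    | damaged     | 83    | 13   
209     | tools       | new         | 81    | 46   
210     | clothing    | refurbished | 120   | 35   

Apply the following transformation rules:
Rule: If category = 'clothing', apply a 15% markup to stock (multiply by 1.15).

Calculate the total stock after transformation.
369.2

Step 1: Records with category = 'clothing' have total stock = 48
Step 2: Apply multiplier: 48 × 1.15 = 55.2
Step 3: Other records total: 314
Step 4: Final sum = 55.2 + 314 = 369.2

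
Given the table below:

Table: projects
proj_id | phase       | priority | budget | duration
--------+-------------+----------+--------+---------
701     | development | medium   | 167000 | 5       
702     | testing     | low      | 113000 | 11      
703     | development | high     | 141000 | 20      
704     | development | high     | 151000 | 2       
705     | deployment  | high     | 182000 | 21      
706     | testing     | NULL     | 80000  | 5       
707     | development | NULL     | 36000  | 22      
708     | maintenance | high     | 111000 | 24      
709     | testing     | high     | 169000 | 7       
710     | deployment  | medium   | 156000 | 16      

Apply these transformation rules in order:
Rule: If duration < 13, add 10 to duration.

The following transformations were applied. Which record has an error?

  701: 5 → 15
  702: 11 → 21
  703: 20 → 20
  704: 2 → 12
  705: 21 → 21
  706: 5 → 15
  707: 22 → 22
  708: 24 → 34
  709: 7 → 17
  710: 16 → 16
Record 708 has an error. The correct transformed value should be 24, not 34.

Step 1: Check each record against the rule
Step 2: Record 708 has duration = 24
Step 3: Since 24 >= 13, the bonus should not have been applied
Step 4: Correct value = 24, but claimed value = 34
Conclusion: Record 708 has the error.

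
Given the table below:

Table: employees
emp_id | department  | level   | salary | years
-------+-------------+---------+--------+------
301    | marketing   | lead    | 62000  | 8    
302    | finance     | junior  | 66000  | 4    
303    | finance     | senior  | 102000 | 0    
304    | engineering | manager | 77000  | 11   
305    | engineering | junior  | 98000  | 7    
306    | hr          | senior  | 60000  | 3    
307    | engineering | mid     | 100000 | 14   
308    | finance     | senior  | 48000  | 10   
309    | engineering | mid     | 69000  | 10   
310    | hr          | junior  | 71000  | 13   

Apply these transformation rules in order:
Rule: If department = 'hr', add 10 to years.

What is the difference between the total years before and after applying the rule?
20

Step 1: Original sum of years = 80
Step 2: 2 records have department = 'hr'
Step 3: Each affected record changes by 10
Step 4: Total change = 2 × 10 = 20
Step 5: New sum = 80 + 20 = 100
Step 6: Difference = |100 - 80| = 20
        (Sum increased by 20)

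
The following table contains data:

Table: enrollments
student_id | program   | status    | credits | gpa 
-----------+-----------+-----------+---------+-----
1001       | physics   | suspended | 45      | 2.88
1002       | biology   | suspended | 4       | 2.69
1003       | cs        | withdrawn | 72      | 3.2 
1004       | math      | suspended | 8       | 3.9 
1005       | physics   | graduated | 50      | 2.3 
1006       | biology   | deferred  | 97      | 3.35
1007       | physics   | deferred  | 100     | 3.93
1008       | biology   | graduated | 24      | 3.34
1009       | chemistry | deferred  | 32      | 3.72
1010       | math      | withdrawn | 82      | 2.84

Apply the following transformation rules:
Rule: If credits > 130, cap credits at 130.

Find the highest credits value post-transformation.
100

Step 1: Original maximum credits = 100
Step 2: Check cap of 130 against maximum
Step 3: No records exceed the cap (max 100 <= cap 130), so no capping applies
Step 4: Maximum after transformation = 100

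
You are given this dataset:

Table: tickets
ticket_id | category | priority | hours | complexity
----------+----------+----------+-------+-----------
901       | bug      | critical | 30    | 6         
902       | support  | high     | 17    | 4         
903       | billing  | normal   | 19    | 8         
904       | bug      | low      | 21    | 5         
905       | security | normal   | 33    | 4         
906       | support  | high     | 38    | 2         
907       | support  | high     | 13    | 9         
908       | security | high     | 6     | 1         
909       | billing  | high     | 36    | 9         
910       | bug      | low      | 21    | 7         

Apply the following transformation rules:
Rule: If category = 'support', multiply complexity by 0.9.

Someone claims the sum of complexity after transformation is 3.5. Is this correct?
No, the correct result is 53.5.

Step 1: Calculate the correct sum after transformation
Step 2: Apply multiplier 0.9 to records where category = 'support'
Step 3: Correct result = 53.5
Step 4: Claimed result = 3.5
Step 5: 53.5 ≠ 3.5
Conclusion: The claimed result is incorrect. The correct answer is 53.5.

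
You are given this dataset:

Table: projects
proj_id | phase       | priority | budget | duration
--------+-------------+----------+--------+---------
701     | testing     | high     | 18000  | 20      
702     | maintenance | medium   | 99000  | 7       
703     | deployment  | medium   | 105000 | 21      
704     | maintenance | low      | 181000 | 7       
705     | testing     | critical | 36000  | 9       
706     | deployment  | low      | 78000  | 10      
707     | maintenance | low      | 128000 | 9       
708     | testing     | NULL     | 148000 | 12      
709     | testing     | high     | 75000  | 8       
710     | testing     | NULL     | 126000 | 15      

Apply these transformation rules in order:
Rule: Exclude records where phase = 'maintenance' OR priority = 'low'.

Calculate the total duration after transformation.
85

Step 1: Find records where phase = 'maintenance' OR priority = 'low'
Step 2: 4 records match, summing to 33
Step 3: Original sum: 118
Step 4: Remaining sum = 118 - 33 = 85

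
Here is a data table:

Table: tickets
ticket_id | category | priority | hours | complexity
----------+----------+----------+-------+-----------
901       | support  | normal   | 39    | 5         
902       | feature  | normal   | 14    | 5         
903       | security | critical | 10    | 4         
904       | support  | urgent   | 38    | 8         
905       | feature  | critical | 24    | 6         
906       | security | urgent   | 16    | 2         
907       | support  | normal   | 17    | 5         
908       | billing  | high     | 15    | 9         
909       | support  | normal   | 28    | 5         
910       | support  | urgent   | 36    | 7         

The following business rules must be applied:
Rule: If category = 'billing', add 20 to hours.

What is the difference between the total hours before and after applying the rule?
20

Step 1: Original sum of hours = 237
Step 2: 1 records have category = 'billing'
Step 3: Each affected record changes by 20
Step 4: Total change = 1 × 20 = 20
Step 5: New sum = 237 + 20 = 257
Step 6: Difference = |257 - 237| = 20
        (Sum increased by 20)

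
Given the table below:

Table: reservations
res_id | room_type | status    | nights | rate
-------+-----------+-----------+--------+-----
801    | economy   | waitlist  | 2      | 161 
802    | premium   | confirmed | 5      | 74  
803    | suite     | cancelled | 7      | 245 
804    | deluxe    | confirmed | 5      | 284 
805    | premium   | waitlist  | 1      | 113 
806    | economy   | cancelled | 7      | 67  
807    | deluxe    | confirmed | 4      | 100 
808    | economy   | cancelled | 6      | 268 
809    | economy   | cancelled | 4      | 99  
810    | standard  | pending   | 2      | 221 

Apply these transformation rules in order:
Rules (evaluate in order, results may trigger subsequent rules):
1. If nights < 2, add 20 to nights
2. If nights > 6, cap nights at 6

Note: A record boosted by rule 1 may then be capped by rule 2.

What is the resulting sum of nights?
46

Step 1: Apply rule 1 to records with nights < 2
  - 1 records get bonus of 20
  - Of these, 1 records then exceed 6 and get capped
Step 2: Apply rule 2 to records with nights > 6
  - 2 records (original) are capped
Step 3: Calculate final sum = 46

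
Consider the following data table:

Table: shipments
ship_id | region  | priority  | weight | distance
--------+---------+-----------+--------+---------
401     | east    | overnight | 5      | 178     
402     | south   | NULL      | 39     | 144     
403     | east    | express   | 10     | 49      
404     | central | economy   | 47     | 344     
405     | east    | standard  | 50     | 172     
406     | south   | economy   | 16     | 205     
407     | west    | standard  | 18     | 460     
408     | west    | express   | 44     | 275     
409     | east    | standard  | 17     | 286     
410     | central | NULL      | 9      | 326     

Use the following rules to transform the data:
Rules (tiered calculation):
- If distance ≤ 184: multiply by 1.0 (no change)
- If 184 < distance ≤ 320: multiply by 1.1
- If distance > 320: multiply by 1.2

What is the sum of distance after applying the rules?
2741.6

Step 1: Tier 1 (distance ≤ 184): 4 records, sum = 543 × 1.0 = 543.0
Step 2: Tier 2 (184 < distance ≤ 320): 3 records, sum = 766 × 1.1 = 842.6
Step 3: Tier 3 (distance > 320): 3 records, sum = 1130 × 1.2 = 1356.0
Step 4: Final sum = 543.0 + 842.6 + 1356.0 = 2741.6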